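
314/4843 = 314/4843 =0.06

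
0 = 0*78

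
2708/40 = 67 + 7/10=67.70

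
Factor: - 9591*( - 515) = 4939365 = 3^1*5^1*23^1 * 103^1*139^1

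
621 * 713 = 442773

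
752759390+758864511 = 1511623901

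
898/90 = 9 + 44/45  =  9.98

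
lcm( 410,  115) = 9430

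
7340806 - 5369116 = 1971690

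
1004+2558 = 3562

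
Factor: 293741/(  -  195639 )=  - 3^( - 1)*7^1*29^1*1447^1*65213^(-1) 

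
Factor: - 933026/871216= -466513/435608=- 2^( - 3) *17^(-1) * 59^1*3203^(- 1)*7907^1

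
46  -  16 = 30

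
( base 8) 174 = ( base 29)48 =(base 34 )3M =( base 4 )1330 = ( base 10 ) 124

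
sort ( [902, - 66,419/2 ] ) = [ - 66,419/2,902 ] 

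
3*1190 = 3570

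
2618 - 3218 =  - 600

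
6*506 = 3036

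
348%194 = 154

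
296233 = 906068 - 609835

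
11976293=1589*7537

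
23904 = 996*24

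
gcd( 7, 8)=1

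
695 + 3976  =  4671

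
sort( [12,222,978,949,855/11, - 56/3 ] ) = [ - 56/3,12,855/11,222,949 , 978] 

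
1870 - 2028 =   -  158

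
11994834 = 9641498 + 2353336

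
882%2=0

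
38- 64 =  - 26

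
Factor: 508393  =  508393^1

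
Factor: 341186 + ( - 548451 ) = - 207265 = - 5^1 * 41453^1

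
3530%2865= 665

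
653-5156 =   -  4503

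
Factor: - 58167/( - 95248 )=2^( - 4 )*3^2 * 23^1 * 281^1*5953^( - 1)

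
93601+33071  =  126672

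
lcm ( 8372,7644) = 175812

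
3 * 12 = 36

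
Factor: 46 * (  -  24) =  - 1104 = -2^4*3^1  *  23^1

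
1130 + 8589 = 9719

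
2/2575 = 2/2575 = 0.00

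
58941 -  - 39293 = 98234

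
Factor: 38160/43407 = 80/91 = 2^4*5^1*7^(  -  1 )*13^( - 1 ) 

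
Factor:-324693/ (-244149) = 129/97 = 3^1*43^1*97^( - 1) 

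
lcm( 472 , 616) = 36344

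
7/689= 7/689 =0.01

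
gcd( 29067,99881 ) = 1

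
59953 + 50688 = 110641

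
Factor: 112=2^4*7^1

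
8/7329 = 8/7329 =0.00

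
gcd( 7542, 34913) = 1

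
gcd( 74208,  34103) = 1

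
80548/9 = 8949  +  7/9=8949.78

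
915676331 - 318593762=597082569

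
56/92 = 14/23 = 0.61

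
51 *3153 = 160803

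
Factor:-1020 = -2^2*3^1 *5^1*17^1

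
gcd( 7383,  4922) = 2461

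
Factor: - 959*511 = -490049 = - 7^2*73^1*137^1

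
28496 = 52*548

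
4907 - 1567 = 3340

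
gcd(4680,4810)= 130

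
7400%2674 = 2052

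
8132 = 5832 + 2300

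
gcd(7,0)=7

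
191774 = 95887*2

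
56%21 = 14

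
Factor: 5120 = 2^10*5^1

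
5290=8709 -3419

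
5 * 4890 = 24450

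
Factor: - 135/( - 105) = 9/7 = 3^2 * 7^( - 1) 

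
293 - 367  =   - 74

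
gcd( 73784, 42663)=1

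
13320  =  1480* 9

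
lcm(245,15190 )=15190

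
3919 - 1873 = 2046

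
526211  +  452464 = 978675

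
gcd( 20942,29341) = 37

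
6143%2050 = 2043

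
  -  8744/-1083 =8744/1083 = 8.07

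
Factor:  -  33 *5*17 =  - 3^1*5^1 * 11^1*17^1 =- 2805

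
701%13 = 12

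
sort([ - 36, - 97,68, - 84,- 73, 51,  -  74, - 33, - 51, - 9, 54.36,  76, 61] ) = [ - 97 , - 84, - 74,-73, - 51, - 36, - 33, - 9,51,  54.36,61, 68, 76]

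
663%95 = 93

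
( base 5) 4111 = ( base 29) i9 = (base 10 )531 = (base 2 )1000010011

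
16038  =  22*729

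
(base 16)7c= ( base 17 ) 75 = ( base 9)147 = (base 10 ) 124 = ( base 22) 5e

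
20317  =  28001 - 7684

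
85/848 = 85/848=0.10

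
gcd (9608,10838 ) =2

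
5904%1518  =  1350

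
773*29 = 22417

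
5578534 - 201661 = 5376873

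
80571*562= 45280902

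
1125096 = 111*10136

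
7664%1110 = 1004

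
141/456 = 47/152 = 0.31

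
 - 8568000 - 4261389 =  - 12829389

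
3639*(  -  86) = -312954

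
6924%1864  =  1332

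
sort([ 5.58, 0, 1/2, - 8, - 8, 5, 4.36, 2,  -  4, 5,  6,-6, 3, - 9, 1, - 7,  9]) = [ - 9, - 8,-8,-7, - 6, - 4,0, 1/2, 1,2, 3,  4.36, 5, 5, 5.58, 6,9]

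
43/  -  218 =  - 43/218 = - 0.20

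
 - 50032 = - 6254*8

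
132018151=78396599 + 53621552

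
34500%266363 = 34500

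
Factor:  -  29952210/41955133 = - 2^1*3^1*5^1*11^(-1)*17^( - 1)*23^1*83^1*523^1 * 224359^( - 1)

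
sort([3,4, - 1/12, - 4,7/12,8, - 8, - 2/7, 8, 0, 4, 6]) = [ - 8,-4,-2/7 , - 1/12,0,7/12,3,  4, 4  ,  6 , 8, 8]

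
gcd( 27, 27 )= 27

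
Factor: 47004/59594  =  2^1*3^1*83^(  -  1) * 359^( - 1 )*3917^1 = 23502/29797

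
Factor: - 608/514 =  - 2^4*19^1*257^( - 1 )=-304/257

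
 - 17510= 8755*(-2) 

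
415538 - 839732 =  - 424194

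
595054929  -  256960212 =338094717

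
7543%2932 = 1679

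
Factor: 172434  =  2^1 * 3^1 * 29^1*991^1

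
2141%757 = 627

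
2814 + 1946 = 4760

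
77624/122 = 636+16/61 = 636.26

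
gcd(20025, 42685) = 5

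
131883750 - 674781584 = - 542897834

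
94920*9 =854280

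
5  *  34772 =173860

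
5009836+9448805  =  14458641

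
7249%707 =179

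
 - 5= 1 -6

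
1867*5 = 9335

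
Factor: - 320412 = -2^2*3^1*26701^1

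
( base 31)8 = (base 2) 1000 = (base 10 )8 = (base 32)8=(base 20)8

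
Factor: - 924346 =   -  2^1*29^1*15937^1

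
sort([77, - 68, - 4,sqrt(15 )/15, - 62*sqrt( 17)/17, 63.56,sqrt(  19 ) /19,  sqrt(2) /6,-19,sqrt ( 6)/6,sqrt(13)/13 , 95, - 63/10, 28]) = [ - 68,-19, - 62*sqrt(17 )/17 ,-63/10 ,  -  4,sqrt( 19)/19, sqrt( 2 )/6, sqrt( 15)/15,  sqrt( 13)/13,sqrt( 6)/6,28, 63.56, 77 , 95]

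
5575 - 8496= - 2921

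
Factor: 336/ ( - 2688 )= -1/8 = - 2^( - 3)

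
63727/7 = 63727/7=9103.86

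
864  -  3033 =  - 2169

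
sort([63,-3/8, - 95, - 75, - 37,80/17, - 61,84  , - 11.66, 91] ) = [ - 95 ,-75, - 61,-37, - 11.66 , - 3/8, 80/17, 63,  84,  91 ]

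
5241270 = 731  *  7170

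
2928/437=6 + 306/437 = 6.70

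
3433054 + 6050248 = 9483302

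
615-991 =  - 376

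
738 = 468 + 270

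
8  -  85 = -77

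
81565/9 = 81565/9 = 9062.78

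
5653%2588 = 477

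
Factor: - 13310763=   -  3^1*1553^1* 2857^1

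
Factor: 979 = 11^1*89^1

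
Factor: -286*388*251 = - 2^3 * 11^1 * 13^1*97^1*251^1 = -27852968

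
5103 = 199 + 4904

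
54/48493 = 54/48493 = 0.00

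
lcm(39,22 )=858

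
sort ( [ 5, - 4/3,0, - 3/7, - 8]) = [- 8, - 4/3, - 3/7, 0,5]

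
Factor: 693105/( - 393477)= - 5^1*7^1*23^1*457^( - 1) =-805/457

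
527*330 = 173910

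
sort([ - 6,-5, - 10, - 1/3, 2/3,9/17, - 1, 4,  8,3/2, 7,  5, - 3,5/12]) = [ - 10 ,-6,-5 ,  -  3 , - 1 , - 1/3,5/12,  9/17,2/3, 3/2,  4, 5, 7,8]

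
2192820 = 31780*69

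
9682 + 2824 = 12506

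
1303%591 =121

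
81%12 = 9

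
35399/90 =35399/90 = 393.32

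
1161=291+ 870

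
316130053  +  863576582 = 1179706635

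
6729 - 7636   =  -907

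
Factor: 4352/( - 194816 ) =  - 17/761=- 17^1*761^(  -  1)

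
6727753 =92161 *73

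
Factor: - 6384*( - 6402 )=40870368 =2^5*3^2*7^1*11^1*19^1*97^1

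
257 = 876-619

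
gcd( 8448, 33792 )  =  8448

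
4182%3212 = 970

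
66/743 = 66/743 =0.09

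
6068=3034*2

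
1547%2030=1547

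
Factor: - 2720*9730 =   -  26465600=-2^6*5^2*7^1*17^1 * 139^1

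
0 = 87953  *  0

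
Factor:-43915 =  - 5^1*8783^1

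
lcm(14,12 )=84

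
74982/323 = 232 + 46/323 = 232.14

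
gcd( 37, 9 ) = 1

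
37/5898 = 37/5898 = 0.01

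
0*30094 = 0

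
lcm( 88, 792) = 792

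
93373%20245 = 12393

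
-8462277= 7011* ( - 1207) 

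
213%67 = 12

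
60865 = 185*329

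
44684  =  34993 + 9691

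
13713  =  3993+9720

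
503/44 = 11 + 19/44 = 11.43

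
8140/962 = 8 + 6/13 = 8.46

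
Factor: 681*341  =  232221 = 3^1*11^1*31^1*227^1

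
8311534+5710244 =14021778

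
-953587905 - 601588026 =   -  1555175931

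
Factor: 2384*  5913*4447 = 62687544624 = 2^4*3^4*73^1*149^1*4447^1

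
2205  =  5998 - 3793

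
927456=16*57966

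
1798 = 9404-7606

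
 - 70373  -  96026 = -166399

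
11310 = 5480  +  5830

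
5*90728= 453640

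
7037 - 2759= 4278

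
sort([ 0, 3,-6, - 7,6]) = [ - 7,-6,0, 3 , 6]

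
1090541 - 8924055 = -7833514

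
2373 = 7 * 339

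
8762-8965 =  - 203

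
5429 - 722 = 4707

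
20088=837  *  24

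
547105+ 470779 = 1017884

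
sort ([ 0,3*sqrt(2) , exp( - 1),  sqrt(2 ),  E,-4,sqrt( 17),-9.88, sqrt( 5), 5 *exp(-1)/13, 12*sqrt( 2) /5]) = [-9.88,-4,0,5 * exp(-1)/13,exp (-1),sqrt( 2 ), sqrt( 5),E,  12*sqrt( 2) /5,sqrt(17 ) , 3 * sqrt(2)] 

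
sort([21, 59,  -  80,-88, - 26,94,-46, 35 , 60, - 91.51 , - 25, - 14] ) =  [ - 91.51,-88,- 80, - 46, - 26, - 25 , - 14, 21,35 , 59,  60,94] 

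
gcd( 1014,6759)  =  3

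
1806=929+877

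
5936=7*848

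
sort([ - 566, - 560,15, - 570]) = [ -570, - 566, - 560,15]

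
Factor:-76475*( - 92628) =2^2*3^2*5^2* 7^1*19^1 * 23^1*31^1*83^1 = 7083726300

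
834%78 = 54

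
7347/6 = 1224 + 1/2 = 1224.50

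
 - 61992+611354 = 549362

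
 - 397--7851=7454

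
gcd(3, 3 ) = 3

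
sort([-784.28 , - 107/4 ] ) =[ - 784.28,  -  107/4 ] 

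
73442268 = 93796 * 783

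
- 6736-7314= -14050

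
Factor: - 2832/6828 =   -  236/569 =-2^2*59^1*569^(- 1 ) 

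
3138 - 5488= - 2350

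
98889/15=32963/5 = 6592.60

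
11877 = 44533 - 32656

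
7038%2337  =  27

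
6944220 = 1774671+5169549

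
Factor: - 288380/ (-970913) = 2^2*5^1*101^(  -  1 )*9613^( - 1)*14419^1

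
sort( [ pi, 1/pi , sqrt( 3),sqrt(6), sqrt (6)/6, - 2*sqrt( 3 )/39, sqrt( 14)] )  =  [ - 2*sqrt(3 )/39,1/pi,sqrt(6)/6,  sqrt( 3),sqrt( 6 ),pi, sqrt(14 ) ]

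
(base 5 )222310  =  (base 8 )17226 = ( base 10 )7830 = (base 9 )11660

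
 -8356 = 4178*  ( - 2)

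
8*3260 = 26080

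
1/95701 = 1/95701 = 0.00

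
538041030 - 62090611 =475950419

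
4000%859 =564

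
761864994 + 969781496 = 1731646490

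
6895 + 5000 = 11895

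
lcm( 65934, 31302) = 3098898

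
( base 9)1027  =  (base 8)1362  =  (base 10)754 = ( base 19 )21d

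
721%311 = 99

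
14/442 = 7/221=0.03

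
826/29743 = 118/4249 = 0.03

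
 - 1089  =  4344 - 5433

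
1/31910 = 1/31910 = 0.00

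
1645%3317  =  1645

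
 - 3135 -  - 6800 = 3665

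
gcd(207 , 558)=9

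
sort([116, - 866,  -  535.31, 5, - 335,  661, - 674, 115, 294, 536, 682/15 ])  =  [  -  866,  -  674,-535.31, - 335, 5,  682/15, 115, 116,  294,536, 661]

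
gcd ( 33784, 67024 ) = 8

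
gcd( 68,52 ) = 4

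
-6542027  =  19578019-26120046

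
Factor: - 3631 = - 3631^1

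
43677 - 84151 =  - 40474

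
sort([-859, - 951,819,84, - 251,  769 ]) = [ - 951, - 859, - 251,84,769,819 ]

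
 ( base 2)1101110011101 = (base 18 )13ed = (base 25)B7J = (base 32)6ST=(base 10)7069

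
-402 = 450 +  - 852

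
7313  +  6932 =14245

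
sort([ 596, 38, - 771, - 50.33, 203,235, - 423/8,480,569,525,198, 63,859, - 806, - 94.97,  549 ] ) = [ - 806,-771, - 94.97 ,- 423/8, - 50.33,38,63,198,203,235, 480, 525,  549, 569,596,859 ] 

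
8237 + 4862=13099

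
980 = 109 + 871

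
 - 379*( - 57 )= 21603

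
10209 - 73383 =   -  63174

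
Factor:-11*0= 0^1 = 0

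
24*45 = 1080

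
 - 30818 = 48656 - 79474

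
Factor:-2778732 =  - 2^2  *  3^3*11^1*2339^1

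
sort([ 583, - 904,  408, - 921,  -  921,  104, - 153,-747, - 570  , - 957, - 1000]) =[-1000, - 957, -921, - 921, - 904, - 747, - 570, - 153,104 , 408, 583] 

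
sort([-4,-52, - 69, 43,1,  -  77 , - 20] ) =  [-77,-69, - 52, - 20  ,  -  4, 1 , 43 ]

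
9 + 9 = 18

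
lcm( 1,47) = 47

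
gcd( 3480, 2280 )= 120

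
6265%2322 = 1621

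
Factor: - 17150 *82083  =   - 1407723450 = - 2^1*3^1*5^2 * 7^3*27361^1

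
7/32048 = 7/32048 = 0.00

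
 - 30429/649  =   - 47  +  74/649 =- 46.89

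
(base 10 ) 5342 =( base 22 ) B0I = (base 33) 4TT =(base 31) 5HA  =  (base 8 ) 12336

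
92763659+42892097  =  135655756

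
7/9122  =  7/9122=0.00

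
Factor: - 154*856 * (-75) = 9886800 = 2^4*3^1*5^2*7^1 * 11^1 * 107^1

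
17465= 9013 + 8452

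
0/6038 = 0 = 0.00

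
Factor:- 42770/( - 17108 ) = 2^( - 1)*5^1 = 5/2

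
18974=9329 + 9645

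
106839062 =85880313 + 20958749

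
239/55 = 239/55 = 4.35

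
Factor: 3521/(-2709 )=  -  503/387 = -3^( - 2 )*43^(-1 )*503^1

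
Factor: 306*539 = 164934 = 2^1*3^2* 7^2*11^1*17^1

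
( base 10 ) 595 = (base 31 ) j6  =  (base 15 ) 29A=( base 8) 1123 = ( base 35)h0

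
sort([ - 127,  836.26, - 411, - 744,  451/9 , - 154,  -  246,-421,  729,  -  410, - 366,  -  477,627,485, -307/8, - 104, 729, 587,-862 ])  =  [ - 862,  -  744,-477, - 421,-411, - 410, - 366,-246, - 154, - 127, - 104,-307/8,451/9, 485,  587  ,  627, 729, 729, 836.26 ] 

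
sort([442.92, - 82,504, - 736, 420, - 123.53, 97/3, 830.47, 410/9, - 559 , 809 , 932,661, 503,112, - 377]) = [ - 736 ,-559, - 377, - 123.53, - 82, 97/3, 410/9, 112, 420, 442.92, 503, 504, 661,809,830.47, 932 ]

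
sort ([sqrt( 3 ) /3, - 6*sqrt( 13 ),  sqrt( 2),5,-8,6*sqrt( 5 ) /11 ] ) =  [ - 6 * sqrt(13), -8, sqrt( 3)/3,6*sqrt (5 ) /11, sqrt( 2 ),5]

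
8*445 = 3560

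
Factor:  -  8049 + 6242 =  -  13^1*139^1 = -1807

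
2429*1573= 3820817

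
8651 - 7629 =1022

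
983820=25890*38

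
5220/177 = 29 + 29/59 = 29.49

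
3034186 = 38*79847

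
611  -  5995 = -5384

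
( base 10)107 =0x6B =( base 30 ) 3H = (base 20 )57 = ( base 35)32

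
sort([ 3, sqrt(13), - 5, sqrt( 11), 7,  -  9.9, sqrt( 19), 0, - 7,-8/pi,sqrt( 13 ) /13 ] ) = [ - 9.9, - 7, - 5,-8/pi,0, sqrt( 13)/13, 3 , sqrt( 11), sqrt( 13), sqrt(  19 ), 7 ]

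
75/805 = 15/161 = 0.09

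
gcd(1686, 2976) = 6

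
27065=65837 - 38772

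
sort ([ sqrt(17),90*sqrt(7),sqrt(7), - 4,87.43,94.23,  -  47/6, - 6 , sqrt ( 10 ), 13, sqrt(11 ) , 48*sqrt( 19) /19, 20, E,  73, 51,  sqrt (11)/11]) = [ - 47/6,  -  6, - 4, sqrt ( 11)/11,sqrt(7),E, sqrt(10), sqrt( 11 ),sqrt(17 ), 48 * sqrt (19)/19,13,20, 51,73, 87.43,  94.23,90*sqrt( 7)]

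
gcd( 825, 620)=5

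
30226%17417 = 12809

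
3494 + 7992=11486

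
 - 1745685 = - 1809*965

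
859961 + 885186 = 1745147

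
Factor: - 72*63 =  - 4536=- 2^3*3^4*7^1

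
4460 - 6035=-1575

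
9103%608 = 591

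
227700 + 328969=556669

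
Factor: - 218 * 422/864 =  - 22999/216  =  - 2^(  -  3 ) *3^( - 3 ) * 109^1*211^1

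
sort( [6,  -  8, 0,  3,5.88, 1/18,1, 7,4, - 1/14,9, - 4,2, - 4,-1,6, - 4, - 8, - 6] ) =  [ - 8,- 8, - 6, - 4, - 4, - 4, - 1, - 1/14, 0,  1/18,1, 2, 3,4,  5.88,  6 , 6, 7, 9]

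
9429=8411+1018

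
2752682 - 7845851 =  - 5093169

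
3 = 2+1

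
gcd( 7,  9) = 1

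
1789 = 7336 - 5547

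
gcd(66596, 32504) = 4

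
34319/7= 4902 + 5/7  =  4902.71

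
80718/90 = 896+13/15= 896.87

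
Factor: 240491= 240491^1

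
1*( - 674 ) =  - 674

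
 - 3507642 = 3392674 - 6900316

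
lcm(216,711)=17064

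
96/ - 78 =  - 2 + 10/13=- 1.23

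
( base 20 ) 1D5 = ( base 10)665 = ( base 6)3025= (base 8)1231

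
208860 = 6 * 34810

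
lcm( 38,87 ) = 3306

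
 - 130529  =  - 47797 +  - 82732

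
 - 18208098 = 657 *(-27714)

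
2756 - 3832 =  - 1076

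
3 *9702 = 29106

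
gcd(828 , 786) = 6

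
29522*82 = 2420804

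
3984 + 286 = 4270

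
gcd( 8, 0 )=8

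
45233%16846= 11541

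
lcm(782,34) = 782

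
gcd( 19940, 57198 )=2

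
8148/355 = 22 + 338/355 =22.95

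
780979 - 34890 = 746089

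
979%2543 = 979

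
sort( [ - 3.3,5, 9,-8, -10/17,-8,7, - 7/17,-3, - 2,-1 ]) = [-8,  -  8, - 3.3, - 3,-2, -1, - 10/17,-7/17, 5, 7,  9 ] 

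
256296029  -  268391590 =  - 12095561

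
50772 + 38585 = 89357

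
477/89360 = 477/89360= 0.01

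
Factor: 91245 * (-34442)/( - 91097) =3142660290/91097=2^1*3^1  *5^1* 7^1*11^1 * 17^1*79^1 * 1013^1*91097^( - 1)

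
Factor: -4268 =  - 2^2 * 11^1 * 97^1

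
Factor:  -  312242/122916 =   -  156121/61458 = - 2^( - 1 )*3^( - 1 ) * 7^1*10243^( - 1 )*22303^1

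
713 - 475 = 238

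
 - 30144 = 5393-35537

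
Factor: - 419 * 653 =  - 273607 = - 419^1*653^1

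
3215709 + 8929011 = 12144720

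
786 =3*262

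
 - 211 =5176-5387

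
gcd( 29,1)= 1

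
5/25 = 1/5 = 0.20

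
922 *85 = 78370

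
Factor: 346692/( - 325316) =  - 519/487  =  - 3^1*173^1*487^(-1)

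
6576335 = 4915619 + 1660716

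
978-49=929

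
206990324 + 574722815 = 781713139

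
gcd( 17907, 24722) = 47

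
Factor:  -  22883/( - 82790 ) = 2^( - 1)*5^( - 1)*7^2*17^ (- 1)*467^1*487^ ( -1)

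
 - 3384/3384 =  - 1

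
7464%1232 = 72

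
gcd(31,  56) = 1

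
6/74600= 3/37300= 0.00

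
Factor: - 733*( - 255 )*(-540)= -100934100= -2^2*3^4*5^2*17^1*733^1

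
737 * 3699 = 2726163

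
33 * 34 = 1122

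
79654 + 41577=121231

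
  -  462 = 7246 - 7708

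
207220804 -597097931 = -389877127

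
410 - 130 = 280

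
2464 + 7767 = 10231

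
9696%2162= 1048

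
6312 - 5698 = 614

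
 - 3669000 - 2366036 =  - 6035036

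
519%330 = 189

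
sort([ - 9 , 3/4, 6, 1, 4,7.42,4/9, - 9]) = [ - 9, - 9,4/9 , 3/4, 1,4,  6, 7.42]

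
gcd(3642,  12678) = 6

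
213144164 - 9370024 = 203774140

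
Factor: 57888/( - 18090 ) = -2^4*5^( - 1) = - 16/5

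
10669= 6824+3845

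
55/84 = 55/84 = 0.65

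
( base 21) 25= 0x2f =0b101111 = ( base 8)57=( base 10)47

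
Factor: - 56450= - 2^1*5^2*1129^1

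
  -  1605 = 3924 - 5529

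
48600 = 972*50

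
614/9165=614/9165  =  0.07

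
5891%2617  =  657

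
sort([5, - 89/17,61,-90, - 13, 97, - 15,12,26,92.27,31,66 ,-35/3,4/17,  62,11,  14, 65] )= [ - 90, - 15 ,-13, - 35/3,- 89/17,4/17,5,11, 12,14, 26,31, 61,62, 65, 66,92.27, 97 ]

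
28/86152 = 7/21538 =0.00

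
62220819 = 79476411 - 17255592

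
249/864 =83/288 = 0.29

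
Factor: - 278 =  -  2^1*139^1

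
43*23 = 989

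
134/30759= 134/30759  =  0.00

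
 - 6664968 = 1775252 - 8440220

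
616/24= 25+2/3 = 25.67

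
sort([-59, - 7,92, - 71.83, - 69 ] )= [ - 71.83, - 69, - 59, - 7,92]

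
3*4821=14463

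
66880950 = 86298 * 775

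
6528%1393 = 956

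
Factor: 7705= 5^1*23^1*67^1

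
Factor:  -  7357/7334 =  - 2^( - 1)*7^1*19^( - 1)*193^(-1)*1051^1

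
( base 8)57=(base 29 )1i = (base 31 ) 1g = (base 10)47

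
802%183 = 70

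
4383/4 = 1095+3/4  =  1095.75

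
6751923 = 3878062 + 2873861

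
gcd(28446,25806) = 66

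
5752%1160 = 1112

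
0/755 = 0 = 0.00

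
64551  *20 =1291020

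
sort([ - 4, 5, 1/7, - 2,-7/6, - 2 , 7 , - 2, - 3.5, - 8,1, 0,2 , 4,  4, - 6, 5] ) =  [ -8, - 6, - 4 , - 3.5,-2, -2, - 2, - 7/6,  0, 1/7,1, 2,4,4,  5,5, 7] 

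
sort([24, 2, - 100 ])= [ - 100,2, 24] 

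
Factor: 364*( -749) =-272636 = -  2^2*7^2 *13^1*107^1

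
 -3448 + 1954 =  - 1494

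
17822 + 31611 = 49433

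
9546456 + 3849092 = 13395548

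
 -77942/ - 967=80 + 582/967  =  80.60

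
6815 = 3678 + 3137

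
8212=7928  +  284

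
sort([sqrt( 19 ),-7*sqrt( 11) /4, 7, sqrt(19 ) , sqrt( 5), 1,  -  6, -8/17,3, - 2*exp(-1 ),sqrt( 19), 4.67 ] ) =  [-6,-7*sqrt(11)/4 ,-2*exp (-1), - 8/17, 1  ,  sqrt(5),3,sqrt(19 ), sqrt( 19), sqrt(19), 4.67,7]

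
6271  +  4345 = 10616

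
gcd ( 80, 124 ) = 4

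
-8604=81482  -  90086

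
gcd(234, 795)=3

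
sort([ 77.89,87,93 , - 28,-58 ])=[ -58,-28,77.89, 87, 93 ] 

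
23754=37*642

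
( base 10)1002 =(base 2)1111101010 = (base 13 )5C1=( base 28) 17m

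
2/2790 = 1/1395 = 0.00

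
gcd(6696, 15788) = 4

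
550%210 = 130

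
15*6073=91095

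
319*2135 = 681065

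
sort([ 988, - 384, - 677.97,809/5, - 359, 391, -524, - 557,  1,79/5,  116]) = [ - 677.97, - 557, - 524,-384, - 359,  1, 79/5,  116,809/5 , 391, 988] 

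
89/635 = 89/635 = 0.14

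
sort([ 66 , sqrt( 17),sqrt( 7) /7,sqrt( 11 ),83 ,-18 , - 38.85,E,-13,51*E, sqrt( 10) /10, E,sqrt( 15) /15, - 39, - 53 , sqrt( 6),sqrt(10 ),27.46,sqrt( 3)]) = [ - 53,-39, - 38.85, - 18,-13,sqrt( 15)/15, sqrt( 10)/10, sqrt(7) /7,sqrt(3 ), sqrt(6), E,E,sqrt(10 ), sqrt( 11 ),sqrt( 17),27.46, 66 , 83,51*E]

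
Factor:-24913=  - 7^1*3559^1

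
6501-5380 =1121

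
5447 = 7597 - 2150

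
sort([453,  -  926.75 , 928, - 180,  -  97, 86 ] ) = [-926.75, -180,-97 , 86, 453 , 928]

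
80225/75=3209/3 = 1069.67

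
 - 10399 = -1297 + -9102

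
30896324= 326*94774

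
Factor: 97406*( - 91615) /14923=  - 8923850690/14923 =-2^1*5^1*73^1*113^1  *251^1*431^1 *14923^(-1) 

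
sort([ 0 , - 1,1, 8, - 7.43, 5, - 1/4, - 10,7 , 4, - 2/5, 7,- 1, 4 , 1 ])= [ - 10 , - 7.43,  -  1, - 1, - 2/5, - 1/4,0 , 1,1, 4 , 4,5, 7, 7, 8]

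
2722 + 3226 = 5948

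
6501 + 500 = 7001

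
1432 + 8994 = 10426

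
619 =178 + 441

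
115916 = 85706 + 30210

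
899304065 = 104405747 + 794898318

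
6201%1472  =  313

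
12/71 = 12/71= 0.17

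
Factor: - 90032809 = -2861^1*31469^1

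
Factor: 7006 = 2^1*31^1* 113^1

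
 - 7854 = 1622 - 9476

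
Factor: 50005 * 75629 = 3781828145 = 5^1*73^1*137^1*75629^1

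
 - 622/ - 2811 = 622/2811 =0.22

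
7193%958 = 487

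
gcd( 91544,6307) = 1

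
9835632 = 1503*6544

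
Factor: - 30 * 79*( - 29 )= 68730 = 2^1* 3^1  *5^1*29^1* 79^1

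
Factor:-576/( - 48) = 12=2^2*3^1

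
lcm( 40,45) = 360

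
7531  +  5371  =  12902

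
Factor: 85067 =257^1 * 331^1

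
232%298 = 232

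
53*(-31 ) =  - 1643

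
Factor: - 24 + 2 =  -  2^1*11^1 = - 22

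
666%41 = 10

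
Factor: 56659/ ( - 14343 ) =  - 3^(-1 )*7^( - 1) * 683^(- 1 )*56659^1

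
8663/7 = 1237 + 4/7 = 1237.57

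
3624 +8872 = 12496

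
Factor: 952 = 2^3*7^1*17^1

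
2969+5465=8434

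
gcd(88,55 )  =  11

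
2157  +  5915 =8072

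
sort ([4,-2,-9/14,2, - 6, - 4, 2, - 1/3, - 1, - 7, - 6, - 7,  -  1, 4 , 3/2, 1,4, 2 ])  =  [ - 7, - 7 , - 6, - 6 ,-4,  -  2, - 1, - 1 , - 9/14, - 1/3,1, 3/2, 2, 2,  2, 4,4,4 ] 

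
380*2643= 1004340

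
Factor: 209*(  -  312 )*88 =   -  5738304 =-  2^6*3^1*11^2*13^1*19^1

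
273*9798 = 2674854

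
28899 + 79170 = 108069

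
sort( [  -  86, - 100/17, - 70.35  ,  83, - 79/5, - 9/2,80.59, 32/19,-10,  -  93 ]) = [ - 93, - 86 , - 70.35,- 79/5,-10, - 100/17, - 9/2,32/19,80.59 , 83 ] 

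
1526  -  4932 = -3406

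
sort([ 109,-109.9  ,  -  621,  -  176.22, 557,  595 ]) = [-621,- 176.22, - 109.9,109, 557,595] 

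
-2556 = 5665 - 8221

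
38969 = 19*2051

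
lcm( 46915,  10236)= 562980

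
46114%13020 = 7054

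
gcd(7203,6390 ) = 3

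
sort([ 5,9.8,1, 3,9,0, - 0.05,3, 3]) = [ -0.05, 0,1, 3, 3,3, 5 , 9,9.8 ]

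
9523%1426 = 967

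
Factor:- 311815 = - 5^1*7^1*59^1*151^1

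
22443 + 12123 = 34566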